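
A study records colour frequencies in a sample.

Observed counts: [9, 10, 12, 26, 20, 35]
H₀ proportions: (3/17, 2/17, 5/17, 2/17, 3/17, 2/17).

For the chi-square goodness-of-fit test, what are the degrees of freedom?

df = k − 1 = 6 − 1 = 5

degrees of freedom = 5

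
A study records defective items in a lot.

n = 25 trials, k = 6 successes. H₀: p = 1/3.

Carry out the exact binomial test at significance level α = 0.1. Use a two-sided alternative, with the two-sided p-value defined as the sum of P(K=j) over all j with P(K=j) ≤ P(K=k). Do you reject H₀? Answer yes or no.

reject H₀: no

Exact binomial: n=25, k=6, p₀=1/3=0.3333
P(X=j) = C(n,j)·p₀^j·(1−p₀)^(n−j); p = Σ P(X=j) over j with P(X=j) ≤ P(X=6)
p-value (two-sided) = 0.39952
At α=0.1: p ≥ α → fail to reject H₀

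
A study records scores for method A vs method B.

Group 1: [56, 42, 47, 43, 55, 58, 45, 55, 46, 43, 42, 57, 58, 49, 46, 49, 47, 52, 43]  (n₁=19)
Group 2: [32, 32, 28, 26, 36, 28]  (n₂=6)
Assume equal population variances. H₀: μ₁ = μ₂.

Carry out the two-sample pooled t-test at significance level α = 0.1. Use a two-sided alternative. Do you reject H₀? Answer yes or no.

x̄₁=49.105, s₁=5.792, n₁=19
x̄₂=30.333, s₂=3.670, n₂=6
s_p² = [18·5.792² + 5·3.670²]/23 = 29.1793
SE = √(s_p²·(1/19+1/6)) = 2.5296
t = (49.105−30.333)/2.5296 = 7.4209
df = 23
p-value (two-sided) = 0.00000
At α=0.1: p < α → reject H₀

reject H₀: yes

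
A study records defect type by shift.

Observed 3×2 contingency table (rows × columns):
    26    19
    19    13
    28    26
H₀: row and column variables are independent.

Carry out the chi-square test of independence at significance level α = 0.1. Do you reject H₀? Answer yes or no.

Row totals [45, 32, 54], col totals [73, 58], n=131
χ² = (26−25.08)²/25.08 + (19−19.92)²/19.92 + (19−17.83)²/17.83 + (13−14.17)²/14.17 + (28−30.09)²/30.09 + (26−23.91)²/23.91 = 0.5780
df = 2
p-value (upper-tail) = 0.74902
At α=0.1: p ≥ α → fail to reject H₀

reject H₀: no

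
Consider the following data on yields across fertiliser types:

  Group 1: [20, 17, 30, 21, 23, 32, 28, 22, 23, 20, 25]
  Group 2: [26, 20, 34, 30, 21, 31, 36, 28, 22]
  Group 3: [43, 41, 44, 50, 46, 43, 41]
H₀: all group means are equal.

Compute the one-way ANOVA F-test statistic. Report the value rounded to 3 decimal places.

test statistic = 41.538

Group means [23.73, 27.56, 44.00], grand mean 30.259
SSB = Σnᵢ(x̄ᵢ−x̄)² = 1856.781; SSW = ΣΣ(x−x̄ᵢ)² = 536.404
MSB = 1856.781/2 = 928.3906; MSW = 536.404/24 = 22.3502
F = MSB/MSW = 41.5384
df = (2, 24)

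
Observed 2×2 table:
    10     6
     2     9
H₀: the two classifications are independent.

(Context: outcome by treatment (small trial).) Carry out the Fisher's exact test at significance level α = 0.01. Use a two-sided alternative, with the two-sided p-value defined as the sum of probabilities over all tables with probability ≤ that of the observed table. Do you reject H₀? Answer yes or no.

reject H₀: no

Margins: r₁=16, r₂=11, c₁=12, c₂=15, n=27
p_obs = C(16,10)·C(11,2)/C(27,12); sum pmf over tables with pmf ≤ p_obs
p-value (two-sided) = 0.04733
At α=0.01: p ≥ α → fail to reject H₀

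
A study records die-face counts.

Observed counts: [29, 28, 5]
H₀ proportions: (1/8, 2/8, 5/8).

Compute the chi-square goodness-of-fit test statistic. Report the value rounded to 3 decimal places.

n = 62; E_i = n·p_i = [7.75, 15.50, 38.75]
χ² = (29−7.75)²/7.75 + (28−15.50)²/15.50 + (5−38.75)²/38.75 = 97.7419
df = 2

test statistic = 97.742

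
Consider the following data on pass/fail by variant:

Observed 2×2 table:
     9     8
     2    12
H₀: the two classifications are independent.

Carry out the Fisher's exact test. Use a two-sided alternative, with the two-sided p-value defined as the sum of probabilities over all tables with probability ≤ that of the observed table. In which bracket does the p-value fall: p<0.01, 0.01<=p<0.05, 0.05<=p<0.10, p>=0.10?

p-value bracket: 0.05<=p<0.10

Margins: r₁=17, r₂=14, c₁=11, c₂=20, n=31
p_obs = C(17,9)·C(14,2)/C(31,11); sum pmf over tables with pmf ≤ p_obs
p-value (two-sided) = 0.05703
→ bracket: 0.05<=p<0.10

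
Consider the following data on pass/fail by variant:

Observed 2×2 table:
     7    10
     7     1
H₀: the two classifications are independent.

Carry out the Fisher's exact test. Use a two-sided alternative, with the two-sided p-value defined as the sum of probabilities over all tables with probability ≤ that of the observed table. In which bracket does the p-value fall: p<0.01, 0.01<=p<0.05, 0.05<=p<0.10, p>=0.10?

Margins: r₁=17, r₂=8, c₁=14, c₂=11, n=25
p_obs = C(17,7)·C(8,7)/C(25,14); sum pmf over tables with pmf ≤ p_obs
p-value (two-sided) = 0.04211
→ bracket: 0.01<=p<0.05

p-value bracket: 0.01<=p<0.05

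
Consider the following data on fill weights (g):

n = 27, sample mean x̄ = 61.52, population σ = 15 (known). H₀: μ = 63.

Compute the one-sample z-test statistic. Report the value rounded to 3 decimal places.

test statistic = -0.513

SE = σ/√n = 15/√27 = 2.8868
z = (x̄−μ₀)/SE = (61.52−63)/2.8868 = -0.5127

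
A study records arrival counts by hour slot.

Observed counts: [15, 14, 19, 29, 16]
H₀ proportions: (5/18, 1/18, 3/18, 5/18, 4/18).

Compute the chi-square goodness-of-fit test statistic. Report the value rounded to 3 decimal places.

test statistic = 21.877

n = 93; E_i = n·p_i = [25.83, 5.17, 15.50, 25.83, 20.67]
χ² = (15−25.83)²/25.83 + (14−5.17)²/5.17 + (19−15.50)²/15.50 + (29−25.83)²/25.83 + (16−20.67)²/20.67 = 21.8774
df = 4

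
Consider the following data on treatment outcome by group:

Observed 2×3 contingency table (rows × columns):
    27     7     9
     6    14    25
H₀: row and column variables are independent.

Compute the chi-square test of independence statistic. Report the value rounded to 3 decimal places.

test statistic = 23.193

Row totals [43, 45], col totals [33, 21, 34], n=88
χ² = (27−16.12)²/16.12 + (7−10.26)²/10.26 + (9−16.61)²/16.61 + (6−16.88)²/16.88 + (14−10.74)²/10.74 + (25−17.39)²/17.39 = 23.1929
df = 2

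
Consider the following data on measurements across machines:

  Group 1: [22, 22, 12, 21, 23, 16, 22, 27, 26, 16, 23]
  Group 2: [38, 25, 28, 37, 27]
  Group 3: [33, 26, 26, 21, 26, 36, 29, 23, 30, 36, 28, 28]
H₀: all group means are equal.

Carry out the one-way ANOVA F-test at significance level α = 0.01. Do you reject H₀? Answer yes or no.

reject H₀: yes

Group means [20.91, 31.00, 28.50], grand mean 25.964
SSB = Σnᵢ(x̄ᵢ−x̄)² = 485.055; SSW = ΣΣ(x−x̄ᵢ)² = 589.909
MSB = 485.055/2 = 242.5276; MSW = 589.909/25 = 23.5964
F = MSB/MSW = 10.2782
df = (2, 25)
p-value (upper-tail) = 0.00055
At α=0.01: p < α → reject H₀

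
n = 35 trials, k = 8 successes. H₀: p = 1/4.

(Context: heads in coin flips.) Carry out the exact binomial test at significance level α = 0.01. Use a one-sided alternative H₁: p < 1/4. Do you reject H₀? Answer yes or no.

reject H₀: no

Exact binomial: n=35, k=8, p₀=1/4=0.2500
P(X≤8) from Σ C(n,i)·p₀^i·(1−p₀)^(n−i)
p-value (one-sided, H₁ less) = 0.47430
At α=0.01: p ≥ α → fail to reject H₀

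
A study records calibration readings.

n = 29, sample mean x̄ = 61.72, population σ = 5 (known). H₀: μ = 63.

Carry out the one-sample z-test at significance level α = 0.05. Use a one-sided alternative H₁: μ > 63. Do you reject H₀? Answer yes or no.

SE = σ/√n = 5/√29 = 0.9285
z = (x̄−μ₀)/SE = (61.72−63)/0.9285 = -1.3786
p-value (one-sided, H₁ greater) = 0.91599
At α=0.05: p ≥ α → fail to reject H₀

reject H₀: no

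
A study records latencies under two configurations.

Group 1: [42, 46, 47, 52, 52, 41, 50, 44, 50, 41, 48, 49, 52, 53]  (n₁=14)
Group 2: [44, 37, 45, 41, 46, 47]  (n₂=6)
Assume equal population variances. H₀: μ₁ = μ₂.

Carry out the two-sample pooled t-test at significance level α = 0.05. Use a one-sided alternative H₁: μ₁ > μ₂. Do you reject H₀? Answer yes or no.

reject H₀: yes

x̄₁=47.643, s₁=4.254, n₁=14
x̄₂=43.333, s₂=3.724, n₂=6
s_p² = [13·4.254² + 5·3.724²]/18 = 16.9193
SE = √(s_p²·(1/14+1/6)) = 2.0071
t = (47.643−43.333)/2.0071 = 2.1472
df = 18
p-value (one-sided, H₁ greater) = 0.02283
At α=0.05: p < α → reject H₀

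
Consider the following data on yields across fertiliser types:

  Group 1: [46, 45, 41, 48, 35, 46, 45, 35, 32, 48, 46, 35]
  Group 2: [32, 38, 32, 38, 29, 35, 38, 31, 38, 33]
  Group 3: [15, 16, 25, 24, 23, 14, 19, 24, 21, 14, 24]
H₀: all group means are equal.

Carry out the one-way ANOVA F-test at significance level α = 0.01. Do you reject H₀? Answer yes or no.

Group means [41.83, 34.40, 19.91], grand mean 32.273
SSB = Σnᵢ(x̄ᵢ−x̄)² = 2823.570; SSW = ΣΣ(x−x̄ᵢ)² = 688.976
MSB = 2823.570/2 = 1411.7848; MSW = 688.976/30 = 22.9659
F = MSB/MSW = 61.4732
df = (2, 30)
p-value (upper-tail) = 0.00000
At α=0.01: p < α → reject H₀

reject H₀: yes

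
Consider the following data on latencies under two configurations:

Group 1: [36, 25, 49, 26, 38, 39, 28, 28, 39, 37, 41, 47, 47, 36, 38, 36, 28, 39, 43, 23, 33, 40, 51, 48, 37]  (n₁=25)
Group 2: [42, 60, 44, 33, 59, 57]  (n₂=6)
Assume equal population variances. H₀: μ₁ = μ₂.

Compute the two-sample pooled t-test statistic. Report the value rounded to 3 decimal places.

test statistic = -3.093

x̄₁=37.280, s₁=7.792, n₁=25
x̄₂=49.167, s₂=11.089, n₂=6
s_p² = [24·7.792² + 5·11.089²]/29 = 71.4439
SE = √(s_p²·(1/25+1/6)) = 3.8425
t = (37.280−49.167)/3.8425 = -3.0934
df = 29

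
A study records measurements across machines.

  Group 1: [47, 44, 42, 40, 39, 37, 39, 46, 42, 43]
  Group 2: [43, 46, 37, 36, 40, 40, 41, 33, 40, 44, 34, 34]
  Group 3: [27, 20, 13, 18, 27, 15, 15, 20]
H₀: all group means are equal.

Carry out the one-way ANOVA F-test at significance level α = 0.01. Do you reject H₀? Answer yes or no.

reject H₀: yes

Group means [41.90, 39.00, 19.38], grand mean 34.733
SSB = Σnᵢ(x̄ᵢ−x̄)² = 2619.092; SSW = ΣΣ(x−x̄ᵢ)² = 486.775
MSB = 2619.092/2 = 1309.5458; MSW = 486.775/27 = 18.0287
F = MSB/MSW = 72.6367
df = (2, 27)
p-value (upper-tail) = 0.00000
At α=0.01: p < α → reject H₀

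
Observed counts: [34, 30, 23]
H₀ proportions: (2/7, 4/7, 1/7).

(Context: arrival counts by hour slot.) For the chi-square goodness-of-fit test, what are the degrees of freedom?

df = k − 1 = 3 − 1 = 2

degrees of freedom = 2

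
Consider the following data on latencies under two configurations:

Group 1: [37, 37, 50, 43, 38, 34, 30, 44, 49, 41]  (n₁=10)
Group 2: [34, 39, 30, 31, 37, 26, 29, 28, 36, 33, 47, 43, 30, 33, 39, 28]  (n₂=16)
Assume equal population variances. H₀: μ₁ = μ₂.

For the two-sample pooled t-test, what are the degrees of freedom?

df = n₁ + n₂ − 2 = 10 + 16 − 2 = 24

degrees of freedom = 24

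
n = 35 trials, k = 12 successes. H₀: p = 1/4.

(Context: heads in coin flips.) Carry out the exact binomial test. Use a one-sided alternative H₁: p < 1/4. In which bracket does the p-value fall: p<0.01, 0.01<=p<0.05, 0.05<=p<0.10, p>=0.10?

Exact binomial: n=35, k=12, p₀=1/4=0.2500
P(X≤12) from Σ C(n,i)·p₀^i·(1−p₀)^(n−i)
p-value (one-sided, H₁ less) = 0.92443
→ bracket: p>=0.10

p-value bracket: p>=0.10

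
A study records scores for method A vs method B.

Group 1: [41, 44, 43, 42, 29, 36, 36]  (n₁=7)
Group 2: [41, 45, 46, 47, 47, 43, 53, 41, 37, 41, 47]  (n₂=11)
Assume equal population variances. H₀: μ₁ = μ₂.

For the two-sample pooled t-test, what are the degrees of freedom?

degrees of freedom = 16

df = n₁ + n₂ − 2 = 7 + 11 − 2 = 16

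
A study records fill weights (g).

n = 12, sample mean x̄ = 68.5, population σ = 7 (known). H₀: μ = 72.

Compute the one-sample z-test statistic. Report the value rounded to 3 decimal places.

SE = σ/√n = 7/√12 = 2.0207
z = (x̄−μ₀)/SE = (68.5−72)/2.0207 = -1.7321

test statistic = -1.732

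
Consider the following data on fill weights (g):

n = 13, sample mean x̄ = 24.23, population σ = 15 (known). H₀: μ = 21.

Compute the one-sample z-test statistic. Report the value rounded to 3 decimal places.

test statistic = 0.776

SE = σ/√n = 15/√13 = 4.1603
z = (x̄−μ₀)/SE = (24.23−21)/4.1603 = 0.7764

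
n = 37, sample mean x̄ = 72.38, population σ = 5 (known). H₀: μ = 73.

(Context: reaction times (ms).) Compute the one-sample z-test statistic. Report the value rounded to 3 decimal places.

test statistic = -0.754

SE = σ/√n = 5/√37 = 0.8220
z = (x̄−μ₀)/SE = (72.38−73)/0.8220 = -0.7543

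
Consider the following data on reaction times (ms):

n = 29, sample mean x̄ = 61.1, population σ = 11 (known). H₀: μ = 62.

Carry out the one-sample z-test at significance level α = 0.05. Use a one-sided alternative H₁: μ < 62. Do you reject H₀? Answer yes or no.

SE = σ/√n = 11/√29 = 2.0426
z = (x̄−μ₀)/SE = (61.1−62)/2.0426 = -0.4406
p-value (one-sided, H₁ less) = 0.32975
At α=0.05: p ≥ α → fail to reject H₀

reject H₀: no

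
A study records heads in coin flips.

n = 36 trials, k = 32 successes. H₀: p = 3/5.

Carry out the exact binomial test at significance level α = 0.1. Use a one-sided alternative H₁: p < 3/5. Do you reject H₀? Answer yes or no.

reject H₀: no

Exact binomial: n=36, k=32, p₀=3/5=0.6000
P(X≤32) from Σ C(n,i)·p₀^i·(1−p₀)^(n−i)
p-value (one-sided, H₁ less) = 0.99998
At α=0.1: p ≥ α → fail to reject H₀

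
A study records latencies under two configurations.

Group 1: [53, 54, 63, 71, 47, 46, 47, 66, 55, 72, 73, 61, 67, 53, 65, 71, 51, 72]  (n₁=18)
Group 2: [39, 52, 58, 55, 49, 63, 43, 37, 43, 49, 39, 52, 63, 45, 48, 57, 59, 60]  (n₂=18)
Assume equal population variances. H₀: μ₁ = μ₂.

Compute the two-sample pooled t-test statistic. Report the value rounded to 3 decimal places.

test statistic = 3.239

x̄₁=60.389, s₁=9.672, n₁=18
x̄₂=50.611, s₂=8.396, n₂=18
s_p² = [17·9.672² + 17·8.396²]/34 = 82.0163
SE = √(s_p²·(1/18+1/18)) = 3.0188
t = (60.389−50.611)/3.0188 = 3.2390
df = 34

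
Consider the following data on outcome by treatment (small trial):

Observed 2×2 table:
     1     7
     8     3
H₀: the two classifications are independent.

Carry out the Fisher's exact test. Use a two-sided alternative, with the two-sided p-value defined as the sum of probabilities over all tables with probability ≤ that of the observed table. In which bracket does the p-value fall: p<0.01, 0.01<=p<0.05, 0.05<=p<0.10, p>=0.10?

Margins: r₁=8, r₂=11, c₁=9, c₂=10, n=19
p_obs = C(8,1)·C(11,8)/C(19,9); sum pmf over tables with pmf ≤ p_obs
p-value (two-sided) = 0.01977
→ bracket: 0.01<=p<0.05

p-value bracket: 0.01<=p<0.05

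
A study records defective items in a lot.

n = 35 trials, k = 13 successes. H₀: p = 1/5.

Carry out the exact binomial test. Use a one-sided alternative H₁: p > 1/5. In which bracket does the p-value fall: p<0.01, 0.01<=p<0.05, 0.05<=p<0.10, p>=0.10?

p-value bracket: 0.01<=p<0.05

Exact binomial: n=35, k=13, p₀=1/5=0.2000
P(X≥13) from Σ C(n,i)·p₀^i·(1−p₀)^(n−i)
p-value (one-sided, H₁ greater) = 0.01418
→ bracket: 0.01<=p<0.05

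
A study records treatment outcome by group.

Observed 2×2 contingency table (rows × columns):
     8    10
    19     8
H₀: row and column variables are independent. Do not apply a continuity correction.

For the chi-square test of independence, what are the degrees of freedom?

df = (r−1)(c−1) = (2−1)·(2−1) = 1

degrees of freedom = 1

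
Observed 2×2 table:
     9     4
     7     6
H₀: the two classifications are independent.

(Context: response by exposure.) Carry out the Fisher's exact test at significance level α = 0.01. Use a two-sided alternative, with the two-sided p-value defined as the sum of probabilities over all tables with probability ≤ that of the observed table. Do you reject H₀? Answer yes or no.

Margins: r₁=13, r₂=13, c₁=16, c₂=10, n=26
p_obs = C(13,9)·C(13,7)/C(26,16); sum pmf over tables with pmf ≤ p_obs
p-value (two-sided) = 0.68817
At α=0.01: p ≥ α → fail to reject H₀

reject H₀: no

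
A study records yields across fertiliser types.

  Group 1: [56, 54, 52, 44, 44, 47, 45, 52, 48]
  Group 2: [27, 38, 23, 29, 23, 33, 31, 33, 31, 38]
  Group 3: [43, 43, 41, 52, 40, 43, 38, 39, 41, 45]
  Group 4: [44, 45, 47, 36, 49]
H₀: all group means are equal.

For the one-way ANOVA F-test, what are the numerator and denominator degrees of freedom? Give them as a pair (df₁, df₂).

k = 4 groups, N = 34 total
df = (k−1, N−k) = (4−1, 34−4) = (3, 30)

degrees of freedom = [3, 30]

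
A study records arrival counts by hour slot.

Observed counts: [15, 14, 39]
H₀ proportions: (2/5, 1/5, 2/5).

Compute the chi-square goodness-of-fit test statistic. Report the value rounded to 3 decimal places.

n = 68; E_i = n·p_i = [27.20, 13.60, 27.20]
χ² = (15−27.20)²/27.20 + (14−13.60)²/13.60 + (39−27.20)²/27.20 = 10.6029
df = 2

test statistic = 10.603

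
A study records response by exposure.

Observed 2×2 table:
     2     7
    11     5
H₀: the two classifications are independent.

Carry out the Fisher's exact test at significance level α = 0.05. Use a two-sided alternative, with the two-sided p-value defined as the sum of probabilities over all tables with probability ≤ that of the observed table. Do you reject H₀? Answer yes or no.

Margins: r₁=9, r₂=16, c₁=13, c₂=12, n=25
p_obs = C(9,2)·C(16,11)/C(25,13); sum pmf over tables with pmf ≤ p_obs
p-value (two-sided) = 0.04141
At α=0.05: p < α → reject H₀

reject H₀: yes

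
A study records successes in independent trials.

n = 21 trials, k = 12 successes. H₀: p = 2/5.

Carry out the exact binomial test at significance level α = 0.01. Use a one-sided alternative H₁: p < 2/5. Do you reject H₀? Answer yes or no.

reject H₀: no

Exact binomial: n=21, k=12, p₀=2/5=0.4000
P(X≤12) from Σ C(n,i)·p₀^i·(1−p₀)^(n−i)
p-value (one-sided, H₁ less) = 0.96477
At α=0.01: p ≥ α → fail to reject H₀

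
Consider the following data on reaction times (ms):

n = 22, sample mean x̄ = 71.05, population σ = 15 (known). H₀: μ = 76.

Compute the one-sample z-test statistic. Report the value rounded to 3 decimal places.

SE = σ/√n = 15/√22 = 3.1980
z = (x̄−μ₀)/SE = (71.05−76)/3.1980 = -1.5478

test statistic = -1.548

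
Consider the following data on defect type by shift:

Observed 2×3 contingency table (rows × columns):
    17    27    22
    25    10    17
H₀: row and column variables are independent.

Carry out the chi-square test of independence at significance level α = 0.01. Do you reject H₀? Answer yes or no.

reject H₀: no

Row totals [66, 52], col totals [42, 37, 39], n=118
χ² = (17−23.49)²/23.49 + (27−20.69)²/20.69 + (22−21.81)²/21.81 + (25−18.51)²/18.51 + (10−16.31)²/16.31 + (17−17.19)²/17.19 = 8.4333
df = 2
p-value (upper-tail) = 0.01475
At α=0.01: p ≥ α → fail to reject H₀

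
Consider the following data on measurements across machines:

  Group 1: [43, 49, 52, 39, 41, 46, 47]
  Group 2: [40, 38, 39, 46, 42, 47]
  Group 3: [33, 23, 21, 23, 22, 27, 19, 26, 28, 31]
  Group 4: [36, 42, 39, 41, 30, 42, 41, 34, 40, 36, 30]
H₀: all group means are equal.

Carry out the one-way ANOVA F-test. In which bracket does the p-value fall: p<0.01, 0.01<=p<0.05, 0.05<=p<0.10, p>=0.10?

p-value bracket: p<0.01

Group means [45.29, 42.00, 25.30, 37.36], grand mean 36.265
SSB = Σnᵢ(x̄ᵢ−x̄)² = 1982.544; SSW = ΣΣ(x−x̄ᵢ)² = 580.074
MSB = 1982.544/3 = 660.8479; MSW = 580.074/30 = 19.3358
F = MSB/MSW = 34.1774
df = (3, 30)
p-value (upper-tail) = 0.00000
→ bracket: p<0.01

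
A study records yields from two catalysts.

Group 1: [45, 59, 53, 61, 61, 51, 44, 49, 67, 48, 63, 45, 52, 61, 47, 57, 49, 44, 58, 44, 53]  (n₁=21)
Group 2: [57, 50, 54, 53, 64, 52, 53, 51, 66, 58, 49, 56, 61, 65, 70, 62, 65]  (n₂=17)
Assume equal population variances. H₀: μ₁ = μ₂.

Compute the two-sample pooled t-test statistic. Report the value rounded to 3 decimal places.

x̄₁=52.905, s₁=7.190, n₁=21
x̄₂=58.000, s₂=6.461, n₂=17
s_p² = [20·7.190² + 16·6.461²]/36 = 47.2725
SE = √(s_p²·(1/21+1/17)) = 2.2432
t = (52.905−58.000)/2.2432 = -2.2714
df = 36

test statistic = -2.271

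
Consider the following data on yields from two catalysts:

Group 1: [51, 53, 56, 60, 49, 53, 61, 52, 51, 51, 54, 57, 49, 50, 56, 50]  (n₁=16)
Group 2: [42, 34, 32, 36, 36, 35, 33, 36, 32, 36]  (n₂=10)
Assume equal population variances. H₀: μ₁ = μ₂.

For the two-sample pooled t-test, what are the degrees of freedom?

degrees of freedom = 24

df = n₁ + n₂ − 2 = 16 + 10 − 2 = 24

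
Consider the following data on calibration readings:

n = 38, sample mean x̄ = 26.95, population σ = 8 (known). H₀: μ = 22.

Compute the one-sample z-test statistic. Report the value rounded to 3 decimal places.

SE = σ/√n = 8/√38 = 1.2978
z = (x̄−μ₀)/SE = (26.95−22)/1.2978 = 3.8142

test statistic = 3.814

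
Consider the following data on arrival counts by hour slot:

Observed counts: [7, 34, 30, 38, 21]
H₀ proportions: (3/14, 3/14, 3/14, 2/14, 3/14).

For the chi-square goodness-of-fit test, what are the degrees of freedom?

df = k − 1 = 5 − 1 = 4

degrees of freedom = 4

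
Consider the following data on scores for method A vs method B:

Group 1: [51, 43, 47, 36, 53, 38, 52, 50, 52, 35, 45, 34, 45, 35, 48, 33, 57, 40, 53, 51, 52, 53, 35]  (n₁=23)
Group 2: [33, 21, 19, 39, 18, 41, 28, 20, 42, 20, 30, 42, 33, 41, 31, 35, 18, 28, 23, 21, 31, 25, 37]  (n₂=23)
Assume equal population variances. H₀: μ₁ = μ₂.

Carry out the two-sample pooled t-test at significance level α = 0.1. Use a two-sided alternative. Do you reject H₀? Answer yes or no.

x̄₁=45.130, s₁=7.736, n₁=23
x̄₂=29.391, s₂=8.392, n₂=23
s_p² = [22·7.736² + 22·8.392²]/44 = 65.1383
SE = √(s_p²·(1/23+1/23)) = 2.3800
t = (45.130−29.391)/2.3800 = 6.6132
df = 44
p-value (two-sided) = 0.00000
At α=0.1: p < α → reject H₀

reject H₀: yes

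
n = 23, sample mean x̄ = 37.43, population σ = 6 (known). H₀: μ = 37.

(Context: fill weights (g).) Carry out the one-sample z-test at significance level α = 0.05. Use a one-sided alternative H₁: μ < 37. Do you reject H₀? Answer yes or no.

SE = σ/√n = 6/√23 = 1.2511
z = (x̄−μ₀)/SE = (37.43−37)/1.2511 = 0.3437
p-value (one-sided, H₁ less) = 0.63446
At α=0.05: p ≥ α → fail to reject H₀

reject H₀: no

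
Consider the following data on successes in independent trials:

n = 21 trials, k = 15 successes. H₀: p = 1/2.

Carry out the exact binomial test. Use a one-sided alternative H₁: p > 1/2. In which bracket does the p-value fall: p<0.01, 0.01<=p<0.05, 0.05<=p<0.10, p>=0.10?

Exact binomial: n=21, k=15, p₀=1/2=0.5000
P(X≥15) from Σ C(n,i)·p₀^i·(1−p₀)^(n−i)
p-value (one-sided, H₁ greater) = 0.03918
→ bracket: 0.01<=p<0.05

p-value bracket: 0.01<=p<0.05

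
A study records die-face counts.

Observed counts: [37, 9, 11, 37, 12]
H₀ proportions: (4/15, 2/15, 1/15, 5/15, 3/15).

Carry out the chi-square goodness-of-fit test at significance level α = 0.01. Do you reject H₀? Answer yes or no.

reject H₀: no

n = 106; E_i = n·p_i = [28.27, 14.13, 7.07, 35.33, 21.20]
χ² = (37−28.27)²/28.27 + (9−14.13)²/14.13 + (11−7.07)²/7.07 + (37−35.33)²/35.33 + (12−21.20)²/21.20 = 10.8231
df = 4
p-value (upper-tail) = 0.02863
At α=0.01: p ≥ α → fail to reject H₀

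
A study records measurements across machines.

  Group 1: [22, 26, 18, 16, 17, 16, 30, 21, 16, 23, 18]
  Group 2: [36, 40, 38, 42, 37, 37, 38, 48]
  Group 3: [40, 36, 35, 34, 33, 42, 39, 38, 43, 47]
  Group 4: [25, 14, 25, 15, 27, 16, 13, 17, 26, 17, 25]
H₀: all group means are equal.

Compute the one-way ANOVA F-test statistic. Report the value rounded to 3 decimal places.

test statistic = 53.051

Group means [20.27, 39.50, 38.70, 20.00], grand mean 28.650
SSB = Σnᵢ(x̄ᵢ−x̄)² = 3546.818; SSW = ΣΣ(x−x̄ᵢ)² = 802.282
MSB = 3546.818/3 = 1182.2727; MSW = 802.282/36 = 22.2856
F = MSB/MSW = 53.0510
df = (3, 36)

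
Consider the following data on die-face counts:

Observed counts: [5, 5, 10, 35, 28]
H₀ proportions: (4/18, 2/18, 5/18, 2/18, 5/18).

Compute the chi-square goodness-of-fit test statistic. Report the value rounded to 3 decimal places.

test statistic = 92.240

n = 83; E_i = n·p_i = [18.44, 9.22, 23.06, 9.22, 23.06]
χ² = (5−18.44)²/18.44 + (5−9.22)²/9.22 + (10−23.06)²/23.06 + (35−9.22)²/9.22 + (28−23.06)²/23.06 = 92.2398
df = 4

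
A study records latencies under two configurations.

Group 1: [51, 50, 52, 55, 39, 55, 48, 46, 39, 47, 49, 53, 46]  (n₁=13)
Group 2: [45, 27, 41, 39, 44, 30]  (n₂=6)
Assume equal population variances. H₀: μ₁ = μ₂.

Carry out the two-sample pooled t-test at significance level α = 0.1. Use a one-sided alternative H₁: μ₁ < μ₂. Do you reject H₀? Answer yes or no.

x̄₁=48.462, s₁=5.174, n₁=13
x̄₂=37.667, s₂=7.474, n₂=6
s_p² = [12·5.174² + 5·7.474²]/17 = 35.3273
SE = √(s_p²·(1/13+1/6)) = 2.9335
t = (48.462−37.667)/2.9335 = 3.6799
df = 17
p-value (one-sided, H₁ less) = 0.99907
At α=0.1: p ≥ α → fail to reject H₀

reject H₀: no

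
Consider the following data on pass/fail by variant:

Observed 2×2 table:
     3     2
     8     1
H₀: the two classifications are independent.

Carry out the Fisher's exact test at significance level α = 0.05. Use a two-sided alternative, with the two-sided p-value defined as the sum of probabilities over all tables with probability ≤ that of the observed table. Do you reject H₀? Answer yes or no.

Margins: r₁=5, r₂=9, c₁=11, c₂=3, n=14
p_obs = C(5,3)·C(9,8)/C(14,11); sum pmf over tables with pmf ≤ p_obs
p-value (two-sided) = 0.50549
At α=0.05: p ≥ α → fail to reject H₀

reject H₀: no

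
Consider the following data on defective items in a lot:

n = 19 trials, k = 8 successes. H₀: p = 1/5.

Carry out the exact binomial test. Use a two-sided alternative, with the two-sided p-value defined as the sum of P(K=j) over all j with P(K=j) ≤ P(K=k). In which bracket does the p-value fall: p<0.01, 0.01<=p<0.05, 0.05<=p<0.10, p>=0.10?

p-value bracket: 0.01<=p<0.05

Exact binomial: n=19, k=8, p₀=1/5=0.2000
P(X=j) = C(n,j)·p₀^j·(1−p₀)^(n−j); p = Σ P(X=j) over j with P(X=j) ≤ P(X=8)
p-value (two-sided) = 0.03769
→ bracket: 0.01<=p<0.05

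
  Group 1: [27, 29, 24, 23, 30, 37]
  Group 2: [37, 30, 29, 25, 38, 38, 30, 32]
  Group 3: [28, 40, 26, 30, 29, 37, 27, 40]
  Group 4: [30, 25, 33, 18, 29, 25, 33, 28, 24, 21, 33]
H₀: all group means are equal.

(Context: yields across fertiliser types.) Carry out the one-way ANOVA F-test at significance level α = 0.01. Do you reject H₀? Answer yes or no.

reject H₀: no

Group means [28.33, 32.38, 32.12, 27.18], grand mean 29.848
SSB = Σnᵢ(x̄ᵢ−x̄)² = 184.523; SSW = ΣΣ(x−x̄ᵢ)² = 787.720
MSB = 184.523/3 = 61.5076; MSW = 787.720/29 = 27.1627
F = MSB/MSW = 2.2644
df = (3, 29)
p-value (upper-tail) = 0.10204
At α=0.01: p ≥ α → fail to reject H₀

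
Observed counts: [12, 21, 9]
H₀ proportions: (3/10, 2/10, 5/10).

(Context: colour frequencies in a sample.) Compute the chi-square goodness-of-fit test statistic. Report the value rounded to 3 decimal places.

test statistic = 25.786

n = 42; E_i = n·p_i = [12.60, 8.40, 21.00]
χ² = (12−12.60)²/12.60 + (21−8.40)²/8.40 + (9−21.00)²/21.00 = 25.7857
df = 2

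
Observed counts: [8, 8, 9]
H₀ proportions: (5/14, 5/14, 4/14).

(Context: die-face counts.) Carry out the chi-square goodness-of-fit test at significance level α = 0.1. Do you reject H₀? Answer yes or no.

reject H₀: no

n = 25; E_i = n·p_i = [8.93, 8.93, 7.14]
χ² = (8−8.93)²/8.93 + (8−8.93)²/8.93 + (9−7.14)²/7.14 = 0.6760
df = 2
p-value (upper-tail) = 0.71320
At α=0.1: p ≥ α → fail to reject H₀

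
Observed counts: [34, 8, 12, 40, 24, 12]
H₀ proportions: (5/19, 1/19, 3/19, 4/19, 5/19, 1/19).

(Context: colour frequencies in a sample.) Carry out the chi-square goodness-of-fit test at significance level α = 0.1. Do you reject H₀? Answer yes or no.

n = 130; E_i = n·p_i = [34.21, 6.84, 20.53, 27.37, 34.21, 6.84]
χ² = (34−34.21)²/34.21 + (8−6.84)²/6.84 + (12−20.53)²/20.53 + (40−27.37)²/27.37 + (24−34.21)²/34.21 + (12−6.84)²/6.84 = 16.5046
df = 5
p-value (upper-tail) = 0.00554
At α=0.1: p < α → reject H₀

reject H₀: yes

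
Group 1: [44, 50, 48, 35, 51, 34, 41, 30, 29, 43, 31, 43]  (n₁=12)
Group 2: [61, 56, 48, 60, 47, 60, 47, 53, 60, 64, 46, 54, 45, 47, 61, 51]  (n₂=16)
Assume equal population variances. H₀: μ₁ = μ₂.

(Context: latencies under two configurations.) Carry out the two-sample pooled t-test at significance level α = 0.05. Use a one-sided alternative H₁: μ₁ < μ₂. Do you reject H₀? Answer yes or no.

x̄₁=39.917, s₁=7.879, n₁=12
x̄₂=53.750, s₂=6.568, n₂=16
s_p² = [11·7.879² + 15·6.568²]/26 = 51.1506
SE = √(s_p²·(1/12+1/16)) = 2.7312
t = (39.917−53.750)/2.7312 = -5.0649
df = 26
p-value (one-sided, H₁ less) = 0.00001
At α=0.05: p < α → reject H₀

reject H₀: yes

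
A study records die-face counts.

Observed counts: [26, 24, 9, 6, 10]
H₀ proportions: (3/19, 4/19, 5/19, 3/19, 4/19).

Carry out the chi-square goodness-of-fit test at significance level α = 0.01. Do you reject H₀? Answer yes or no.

reject H₀: yes

n = 75; E_i = n·p_i = [11.84, 15.79, 19.74, 11.84, 15.79]
χ² = (26−11.84)²/11.84 + (24−15.79)²/15.79 + (9−19.74)²/19.74 + (6−11.84)²/11.84 + (10−15.79)²/15.79 = 32.0418
df = 4
p-value (upper-tail) = 0.00000
At α=0.01: p < α → reject H₀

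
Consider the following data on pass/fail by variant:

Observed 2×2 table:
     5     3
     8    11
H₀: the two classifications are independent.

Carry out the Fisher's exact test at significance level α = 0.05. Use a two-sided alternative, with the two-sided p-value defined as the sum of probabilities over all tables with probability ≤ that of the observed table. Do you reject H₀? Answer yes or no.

reject H₀: no

Margins: r₁=8, r₂=19, c₁=13, c₂=14, n=27
p_obs = C(8,5)·C(19,8)/C(27,13); sum pmf over tables with pmf ≤ p_obs
p-value (two-sided) = 0.41971
At α=0.05: p ≥ α → fail to reject H₀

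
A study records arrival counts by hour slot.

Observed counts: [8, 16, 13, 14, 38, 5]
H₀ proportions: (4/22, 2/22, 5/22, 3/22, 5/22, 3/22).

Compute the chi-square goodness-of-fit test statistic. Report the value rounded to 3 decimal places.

test statistic = 32.445

n = 94; E_i = n·p_i = [17.09, 8.55, 21.36, 12.82, 21.36, 12.82]
χ² = (8−17.09)²/17.09 + (16−8.55)²/8.55 + (13−21.36)²/21.36 + (14−12.82)²/12.82 + (38−21.36)²/21.36 + (5−12.82)²/12.82 = 32.4454
df = 5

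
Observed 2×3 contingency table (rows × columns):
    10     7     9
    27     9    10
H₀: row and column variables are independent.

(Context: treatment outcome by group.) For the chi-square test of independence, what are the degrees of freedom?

degrees of freedom = 2

df = (r−1)(c−1) = (2−1)·(3−1) = 2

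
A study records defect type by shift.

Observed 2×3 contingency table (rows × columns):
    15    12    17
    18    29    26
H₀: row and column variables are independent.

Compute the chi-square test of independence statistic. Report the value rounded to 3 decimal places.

Row totals [44, 73], col totals [33, 41, 43], n=117
χ² = (15−12.41)²/12.41 + (12−15.42)²/15.42 + (17−16.17)²/16.17 + (18−20.59)²/20.59 + (29−25.58)²/25.58 + (26−26.83)²/26.83 = 2.1492
df = 2

test statistic = 2.149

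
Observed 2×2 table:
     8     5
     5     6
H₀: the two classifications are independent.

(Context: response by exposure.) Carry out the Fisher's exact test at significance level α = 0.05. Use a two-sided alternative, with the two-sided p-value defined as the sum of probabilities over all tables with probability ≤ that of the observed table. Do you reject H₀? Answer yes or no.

reject H₀: no

Margins: r₁=13, r₂=11, c₁=13, c₂=11, n=24
p_obs = C(13,8)·C(11,5)/C(24,13); sum pmf over tables with pmf ≤ p_obs
p-value (two-sided) = 0.68239
At α=0.05: p ≥ α → fail to reject H₀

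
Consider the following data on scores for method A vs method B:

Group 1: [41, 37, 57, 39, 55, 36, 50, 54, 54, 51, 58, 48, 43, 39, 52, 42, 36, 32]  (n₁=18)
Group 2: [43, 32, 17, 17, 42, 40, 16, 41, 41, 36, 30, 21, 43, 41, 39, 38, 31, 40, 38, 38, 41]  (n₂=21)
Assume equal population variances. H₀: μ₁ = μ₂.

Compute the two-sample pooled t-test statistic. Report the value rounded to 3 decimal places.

test statistic = 3.996

x̄₁=45.778, s₁=8.328, n₁=18
x̄₂=34.524, s₂=9.125, n₂=21
s_p² = [17·8.328² + 20·9.125²]/37 = 76.8743
SE = √(s_p²·(1/18+1/21)) = 2.8163
t = (45.778−34.524)/2.8163 = 3.9960
df = 37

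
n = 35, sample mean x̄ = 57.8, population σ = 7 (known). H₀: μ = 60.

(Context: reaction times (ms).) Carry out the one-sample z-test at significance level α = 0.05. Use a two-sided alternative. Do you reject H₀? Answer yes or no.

SE = σ/√n = 7/√35 = 1.1832
z = (x̄−μ₀)/SE = (57.8−60)/1.1832 = -1.8593
p-value (two-sided) = 0.06298
At α=0.05: p ≥ α → fail to reject H₀

reject H₀: no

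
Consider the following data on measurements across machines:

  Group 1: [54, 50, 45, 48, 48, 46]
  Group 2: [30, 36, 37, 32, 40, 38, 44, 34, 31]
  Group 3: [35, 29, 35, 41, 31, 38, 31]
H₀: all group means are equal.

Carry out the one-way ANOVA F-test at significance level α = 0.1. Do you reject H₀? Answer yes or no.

reject H₀: yes

Group means [48.50, 35.78, 34.29], grand mean 38.773
SSB = Σnᵢ(x̄ᵢ−x̄)² = 789.380; SSW = ΣΣ(x−x̄ᵢ)² = 326.484
MSB = 789.380/2 = 394.6898; MSW = 326.484/19 = 17.1834
F = MSB/MSW = 22.9693
df = (2, 19)
p-value (upper-tail) = 0.00001
At α=0.1: p < α → reject H₀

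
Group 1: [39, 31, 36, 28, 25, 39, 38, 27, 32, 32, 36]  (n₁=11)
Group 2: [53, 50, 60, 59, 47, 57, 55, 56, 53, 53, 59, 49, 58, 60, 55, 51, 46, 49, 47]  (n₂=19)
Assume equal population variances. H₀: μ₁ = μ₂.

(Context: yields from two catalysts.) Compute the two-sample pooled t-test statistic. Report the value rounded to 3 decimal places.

test statistic = -11.379

x̄₁=33.000, s₁=4.960, n₁=11
x̄₂=53.526, s₂=4.647, n₂=19
s_p² = [10·4.960² + 18·4.647²]/28 = 22.6692
SE = √(s_p²·(1/11+1/19)) = 1.8039
t = (33.000−53.526)/1.8039 = -11.3790
df = 28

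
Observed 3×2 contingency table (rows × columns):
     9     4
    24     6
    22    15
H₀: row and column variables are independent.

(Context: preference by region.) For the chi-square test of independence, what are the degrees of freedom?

df = (r−1)(c−1) = (3−1)·(2−1) = 2

degrees of freedom = 2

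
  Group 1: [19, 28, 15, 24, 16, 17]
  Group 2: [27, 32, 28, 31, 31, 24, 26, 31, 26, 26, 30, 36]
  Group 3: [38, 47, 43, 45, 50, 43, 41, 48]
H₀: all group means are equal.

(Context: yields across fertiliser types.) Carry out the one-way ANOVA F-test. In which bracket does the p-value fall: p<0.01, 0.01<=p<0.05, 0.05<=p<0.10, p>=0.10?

Group means [19.83, 29.00, 44.38], grand mean 31.615
SSB = Σnᵢ(x̄ᵢ−x̄)² = 2217.446; SSW = ΣΣ(x−x̄ᵢ)² = 366.708
MSB = 2217.446/2 = 1108.7228; MSW = 366.708/23 = 15.9438
F = MSB/MSW = 69.5393
df = (2, 23)
p-value (upper-tail) = 0.00000
→ bracket: p<0.01

p-value bracket: p<0.01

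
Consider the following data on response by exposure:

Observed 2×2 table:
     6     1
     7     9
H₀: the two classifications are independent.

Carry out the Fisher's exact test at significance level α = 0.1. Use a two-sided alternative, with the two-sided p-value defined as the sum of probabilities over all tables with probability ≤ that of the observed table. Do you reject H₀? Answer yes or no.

reject H₀: yes

Margins: r₁=7, r₂=16, c₁=13, c₂=10, n=23
p_obs = C(7,6)·C(16,7)/C(23,13); sum pmf over tables with pmf ≤ p_obs
p-value (two-sided) = 0.08862
At α=0.1: p < α → reject H₀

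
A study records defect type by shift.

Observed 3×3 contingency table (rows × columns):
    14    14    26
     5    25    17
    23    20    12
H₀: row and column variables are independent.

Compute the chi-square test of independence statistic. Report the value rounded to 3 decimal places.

Row totals [54, 47, 55], col totals [42, 59, 55], n=156
χ² = (14−14.54)²/14.54 + (14−20.42)²/20.42 + (26−19.04)²/19.04 + (5−12.65)²/12.65 + (25−17.78)²/17.78 + (17−16.57)²/16.57 + (23−14.81)²/14.81 + (20−20.80)²/20.80 + (12−19.39)²/19.39 = 19.5427
df = 4

test statistic = 19.543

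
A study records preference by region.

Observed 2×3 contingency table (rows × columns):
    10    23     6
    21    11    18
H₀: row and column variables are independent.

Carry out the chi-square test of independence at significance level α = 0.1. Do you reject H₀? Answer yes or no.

reject H₀: yes

Row totals [39, 50], col totals [31, 34, 24], n=89
χ² = (10−13.58)²/13.58 + (23−14.90)²/14.90 + (6−10.52)²/10.52 + (21−17.42)²/17.42 + (11−19.10)²/19.10 + (18−13.48)²/13.48 = 12.9772
df = 2
p-value (upper-tail) = 0.00152
At α=0.1: p < α → reject H₀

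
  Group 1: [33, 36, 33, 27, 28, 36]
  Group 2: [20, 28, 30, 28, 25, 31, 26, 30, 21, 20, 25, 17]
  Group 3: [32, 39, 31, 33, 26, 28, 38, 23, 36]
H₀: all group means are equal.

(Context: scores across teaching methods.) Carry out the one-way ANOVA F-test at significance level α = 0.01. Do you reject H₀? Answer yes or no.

Group means [32.17, 25.08, 31.78], grand mean 28.889
SSB = Σnᵢ(x̄ᵢ−x̄)² = 313.361; SSW = ΣΣ(x−x̄ᵢ)² = 545.306
MSB = 313.361/2 = 156.6806; MSW = 545.306/24 = 22.7211
F = MSB/MSW = 6.8958
df = (2, 24)
p-value (upper-tail) = 0.00430
At α=0.01: p < α → reject H₀

reject H₀: yes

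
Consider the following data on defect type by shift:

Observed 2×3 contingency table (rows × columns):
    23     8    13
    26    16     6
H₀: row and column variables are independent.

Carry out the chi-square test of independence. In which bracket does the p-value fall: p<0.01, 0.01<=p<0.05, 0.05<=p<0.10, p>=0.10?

p-value bracket: 0.05<=p<0.10

Row totals [44, 48], col totals [49, 24, 19], n=92
χ² = (23−23.43)²/23.43 + (8−11.48)²/11.48 + (13−9.09)²/9.09 + (26−25.57)²/25.57 + (16−12.52)²/12.52 + (6−9.91)²/9.91 = 5.2653
df = 2
p-value (upper-tail) = 0.07189
→ bracket: 0.05<=p<0.10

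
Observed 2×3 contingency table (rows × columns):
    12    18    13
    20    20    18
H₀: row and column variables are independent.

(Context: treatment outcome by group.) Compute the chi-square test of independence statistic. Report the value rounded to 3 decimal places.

Row totals [43, 58], col totals [32, 38, 31], n=101
χ² = (12−13.62)²/13.62 + (18−16.18)²/16.18 + (13−13.20)²/13.20 + (20−18.38)²/18.38 + (20−21.82)²/21.82 + (18−17.80)²/17.80 = 0.6994
df = 2

test statistic = 0.699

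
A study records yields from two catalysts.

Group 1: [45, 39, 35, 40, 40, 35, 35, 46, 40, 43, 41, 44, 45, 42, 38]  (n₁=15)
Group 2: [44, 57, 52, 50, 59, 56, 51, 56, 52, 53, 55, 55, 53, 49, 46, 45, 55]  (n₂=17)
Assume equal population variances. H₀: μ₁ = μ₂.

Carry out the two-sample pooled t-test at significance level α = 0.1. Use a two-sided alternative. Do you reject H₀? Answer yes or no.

reject H₀: yes

x̄₁=40.533, s₁=3.701, n₁=15
x̄₂=52.235, s₂=4.309, n₂=17
s_p² = [14·3.701² + 16·4.309²]/30 = 16.2931
SE = √(s_p²·(1/15+1/17)) = 1.4299
t = (40.533−52.235)/1.4299 = -8.1837
df = 30
p-value (two-sided) = 0.00000
At α=0.1: p < α → reject H₀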